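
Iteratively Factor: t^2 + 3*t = (t + 3)*(t)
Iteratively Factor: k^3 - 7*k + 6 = (k - 2)*(k^2 + 2*k - 3) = (k - 2)*(k - 1)*(k + 3)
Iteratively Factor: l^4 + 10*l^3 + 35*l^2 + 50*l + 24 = (l + 1)*(l^3 + 9*l^2 + 26*l + 24) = (l + 1)*(l + 4)*(l^2 + 5*l + 6) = (l + 1)*(l + 2)*(l + 4)*(l + 3)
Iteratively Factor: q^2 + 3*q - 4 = (q - 1)*(q + 4)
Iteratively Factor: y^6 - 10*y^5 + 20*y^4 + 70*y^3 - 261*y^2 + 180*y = (y - 5)*(y^5 - 5*y^4 - 5*y^3 + 45*y^2 - 36*y) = (y - 5)*(y - 1)*(y^4 - 4*y^3 - 9*y^2 + 36*y) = y*(y - 5)*(y - 1)*(y^3 - 4*y^2 - 9*y + 36) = y*(y - 5)*(y - 3)*(y - 1)*(y^2 - y - 12) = y*(y - 5)*(y - 3)*(y - 1)*(y + 3)*(y - 4)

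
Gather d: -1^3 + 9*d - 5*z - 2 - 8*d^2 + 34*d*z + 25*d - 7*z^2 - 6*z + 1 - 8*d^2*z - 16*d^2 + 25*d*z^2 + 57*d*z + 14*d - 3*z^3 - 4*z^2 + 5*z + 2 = d^2*(-8*z - 24) + d*(25*z^2 + 91*z + 48) - 3*z^3 - 11*z^2 - 6*z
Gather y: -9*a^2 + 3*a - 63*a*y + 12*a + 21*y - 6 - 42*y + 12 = -9*a^2 + 15*a + y*(-63*a - 21) + 6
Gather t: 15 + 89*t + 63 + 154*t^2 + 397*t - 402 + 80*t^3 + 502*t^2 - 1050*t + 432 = 80*t^3 + 656*t^2 - 564*t + 108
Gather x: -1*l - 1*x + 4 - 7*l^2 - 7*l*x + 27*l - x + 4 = -7*l^2 + 26*l + x*(-7*l - 2) + 8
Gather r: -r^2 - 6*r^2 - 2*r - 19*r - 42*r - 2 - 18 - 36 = -7*r^2 - 63*r - 56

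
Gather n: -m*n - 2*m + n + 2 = -2*m + n*(1 - m) + 2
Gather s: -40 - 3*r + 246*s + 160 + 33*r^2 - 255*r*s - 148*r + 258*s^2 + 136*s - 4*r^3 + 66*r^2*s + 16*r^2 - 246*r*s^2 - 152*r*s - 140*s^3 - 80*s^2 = -4*r^3 + 49*r^2 - 151*r - 140*s^3 + s^2*(178 - 246*r) + s*(66*r^2 - 407*r + 382) + 120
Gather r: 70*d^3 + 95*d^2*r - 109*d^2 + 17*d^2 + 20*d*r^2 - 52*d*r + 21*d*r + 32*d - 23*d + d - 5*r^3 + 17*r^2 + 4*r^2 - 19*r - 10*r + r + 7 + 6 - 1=70*d^3 - 92*d^2 + 10*d - 5*r^3 + r^2*(20*d + 21) + r*(95*d^2 - 31*d - 28) + 12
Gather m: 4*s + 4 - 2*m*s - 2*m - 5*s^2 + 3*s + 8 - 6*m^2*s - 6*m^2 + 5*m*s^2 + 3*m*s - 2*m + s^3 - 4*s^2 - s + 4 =m^2*(-6*s - 6) + m*(5*s^2 + s - 4) + s^3 - 9*s^2 + 6*s + 16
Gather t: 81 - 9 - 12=60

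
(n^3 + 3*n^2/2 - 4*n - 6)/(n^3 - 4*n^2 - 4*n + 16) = (n + 3/2)/(n - 4)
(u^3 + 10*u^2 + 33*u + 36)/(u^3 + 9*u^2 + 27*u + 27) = (u + 4)/(u + 3)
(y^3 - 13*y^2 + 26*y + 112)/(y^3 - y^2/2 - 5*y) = 2*(y^2 - 15*y + 56)/(y*(2*y - 5))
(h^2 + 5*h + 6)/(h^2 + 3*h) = (h + 2)/h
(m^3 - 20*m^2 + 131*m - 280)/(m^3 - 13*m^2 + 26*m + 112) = (m - 5)/(m + 2)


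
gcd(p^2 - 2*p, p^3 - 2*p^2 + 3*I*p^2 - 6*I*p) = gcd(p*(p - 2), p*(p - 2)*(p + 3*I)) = p^2 - 2*p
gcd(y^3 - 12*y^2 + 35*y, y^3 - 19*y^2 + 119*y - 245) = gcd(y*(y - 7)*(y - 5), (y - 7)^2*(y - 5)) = y^2 - 12*y + 35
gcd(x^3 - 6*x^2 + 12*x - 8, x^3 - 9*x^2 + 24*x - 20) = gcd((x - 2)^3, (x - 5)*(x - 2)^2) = x^2 - 4*x + 4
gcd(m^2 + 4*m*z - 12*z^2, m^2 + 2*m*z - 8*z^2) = -m + 2*z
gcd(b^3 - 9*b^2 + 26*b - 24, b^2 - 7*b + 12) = b^2 - 7*b + 12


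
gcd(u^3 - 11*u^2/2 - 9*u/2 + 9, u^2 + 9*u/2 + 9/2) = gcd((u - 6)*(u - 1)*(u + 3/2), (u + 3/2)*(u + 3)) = u + 3/2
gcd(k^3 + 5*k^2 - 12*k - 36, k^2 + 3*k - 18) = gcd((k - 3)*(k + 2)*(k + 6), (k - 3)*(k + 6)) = k^2 + 3*k - 18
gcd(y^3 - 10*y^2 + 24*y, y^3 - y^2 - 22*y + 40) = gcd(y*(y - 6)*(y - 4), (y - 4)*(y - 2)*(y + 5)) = y - 4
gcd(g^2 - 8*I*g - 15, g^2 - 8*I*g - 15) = g^2 - 8*I*g - 15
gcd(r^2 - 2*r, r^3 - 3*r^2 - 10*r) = r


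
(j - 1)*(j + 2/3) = j^2 - j/3 - 2/3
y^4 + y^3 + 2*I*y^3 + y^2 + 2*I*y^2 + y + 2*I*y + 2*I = (y - I)*(y + 2*I)*(-I*y + 1)*(I*y + I)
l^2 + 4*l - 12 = (l - 2)*(l + 6)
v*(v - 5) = v^2 - 5*v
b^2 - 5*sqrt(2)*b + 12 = (b - 3*sqrt(2))*(b - 2*sqrt(2))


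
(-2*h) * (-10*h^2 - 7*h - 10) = 20*h^3 + 14*h^2 + 20*h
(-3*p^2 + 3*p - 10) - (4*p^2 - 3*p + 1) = -7*p^2 + 6*p - 11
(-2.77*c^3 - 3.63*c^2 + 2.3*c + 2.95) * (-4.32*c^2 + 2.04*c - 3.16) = 11.9664*c^5 + 10.0308*c^4 - 8.588*c^3 + 3.4188*c^2 - 1.25*c - 9.322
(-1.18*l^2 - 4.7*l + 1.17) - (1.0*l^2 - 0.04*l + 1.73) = -2.18*l^2 - 4.66*l - 0.56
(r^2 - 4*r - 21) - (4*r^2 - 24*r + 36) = -3*r^2 + 20*r - 57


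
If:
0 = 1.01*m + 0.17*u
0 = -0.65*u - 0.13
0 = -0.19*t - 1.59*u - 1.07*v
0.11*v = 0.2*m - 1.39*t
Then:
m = 0.03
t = -0.02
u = -0.20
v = 0.30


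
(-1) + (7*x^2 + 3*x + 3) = 7*x^2 + 3*x + 2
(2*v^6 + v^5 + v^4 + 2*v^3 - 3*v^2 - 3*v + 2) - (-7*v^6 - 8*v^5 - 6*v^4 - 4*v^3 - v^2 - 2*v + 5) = 9*v^6 + 9*v^5 + 7*v^4 + 6*v^3 - 2*v^2 - v - 3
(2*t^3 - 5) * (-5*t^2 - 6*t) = -10*t^5 - 12*t^4 + 25*t^2 + 30*t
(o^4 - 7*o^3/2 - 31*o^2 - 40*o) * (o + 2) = o^5 - 3*o^4/2 - 38*o^3 - 102*o^2 - 80*o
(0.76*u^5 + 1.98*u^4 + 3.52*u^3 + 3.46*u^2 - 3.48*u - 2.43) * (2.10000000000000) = 1.596*u^5 + 4.158*u^4 + 7.392*u^3 + 7.266*u^2 - 7.308*u - 5.103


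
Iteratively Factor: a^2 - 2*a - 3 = (a - 3)*(a + 1)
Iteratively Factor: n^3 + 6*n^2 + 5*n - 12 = (n - 1)*(n^2 + 7*n + 12) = (n - 1)*(n + 4)*(n + 3)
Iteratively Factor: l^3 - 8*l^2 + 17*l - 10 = (l - 1)*(l^2 - 7*l + 10) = (l - 5)*(l - 1)*(l - 2)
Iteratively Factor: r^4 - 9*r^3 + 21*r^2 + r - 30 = (r - 2)*(r^3 - 7*r^2 + 7*r + 15) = (r - 2)*(r + 1)*(r^2 - 8*r + 15) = (r - 3)*(r - 2)*(r + 1)*(r - 5)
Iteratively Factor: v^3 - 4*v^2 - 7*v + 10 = (v - 1)*(v^2 - 3*v - 10) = (v - 5)*(v - 1)*(v + 2)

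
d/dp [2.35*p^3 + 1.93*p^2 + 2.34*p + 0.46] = 7.05*p^2 + 3.86*p + 2.34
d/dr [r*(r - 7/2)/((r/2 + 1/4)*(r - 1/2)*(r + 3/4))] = 16*(-32*r^4 + 224*r^3 + 76*r^2 - 12*r + 21)/(256*r^6 + 384*r^5 + 16*r^4 - 192*r^3 - 56*r^2 + 24*r + 9)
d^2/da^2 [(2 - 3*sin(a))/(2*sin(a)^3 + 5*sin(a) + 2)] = (48*sin(a)^7 - 72*sin(a)^6 - 192*sin(a)^5 - 100*sin(a)^4 + 132*sin(a)^3 + 184*sin(a)^2 - 16*sin(a) + 160)/(2*sin(a)^3 + 5*sin(a) + 2)^3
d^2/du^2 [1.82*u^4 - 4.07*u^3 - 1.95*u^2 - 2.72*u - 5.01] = 21.84*u^2 - 24.42*u - 3.9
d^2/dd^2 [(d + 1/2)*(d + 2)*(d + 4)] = 6*d + 13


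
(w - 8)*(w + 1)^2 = w^3 - 6*w^2 - 15*w - 8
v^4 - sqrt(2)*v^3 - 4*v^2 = v^2*(v - 2*sqrt(2))*(v + sqrt(2))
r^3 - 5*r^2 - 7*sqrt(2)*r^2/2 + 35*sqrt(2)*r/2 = r*(r - 5)*(r - 7*sqrt(2)/2)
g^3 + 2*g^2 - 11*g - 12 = (g - 3)*(g + 1)*(g + 4)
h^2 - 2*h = h*(h - 2)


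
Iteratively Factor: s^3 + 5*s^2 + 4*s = (s + 4)*(s^2 + s) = (s + 1)*(s + 4)*(s)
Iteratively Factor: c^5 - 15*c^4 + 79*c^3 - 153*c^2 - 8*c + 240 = (c + 1)*(c^4 - 16*c^3 + 95*c^2 - 248*c + 240) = (c - 4)*(c + 1)*(c^3 - 12*c^2 + 47*c - 60) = (c - 4)^2*(c + 1)*(c^2 - 8*c + 15) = (c - 5)*(c - 4)^2*(c + 1)*(c - 3)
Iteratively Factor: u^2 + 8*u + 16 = (u + 4)*(u + 4)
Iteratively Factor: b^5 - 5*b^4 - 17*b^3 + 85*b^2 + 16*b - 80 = (b - 5)*(b^4 - 17*b^2 + 16) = (b - 5)*(b - 4)*(b^3 + 4*b^2 - b - 4) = (b - 5)*(b - 4)*(b + 1)*(b^2 + 3*b - 4) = (b - 5)*(b - 4)*(b - 1)*(b + 1)*(b + 4)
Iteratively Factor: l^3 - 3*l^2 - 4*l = (l + 1)*(l^2 - 4*l) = (l - 4)*(l + 1)*(l)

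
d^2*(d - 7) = d^3 - 7*d^2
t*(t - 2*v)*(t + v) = t^3 - t^2*v - 2*t*v^2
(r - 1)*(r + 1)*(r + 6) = r^3 + 6*r^2 - r - 6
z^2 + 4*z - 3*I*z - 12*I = (z + 4)*(z - 3*I)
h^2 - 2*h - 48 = (h - 8)*(h + 6)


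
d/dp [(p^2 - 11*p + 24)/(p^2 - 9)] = 11/(p^2 + 6*p + 9)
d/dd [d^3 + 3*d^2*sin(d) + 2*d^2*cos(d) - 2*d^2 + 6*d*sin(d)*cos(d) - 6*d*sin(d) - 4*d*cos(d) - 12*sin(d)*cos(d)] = -2*d^2*sin(d) + 3*d^2*cos(d) + 3*d^2 + 10*d*sin(d) - 2*d*cos(d) + 6*d*cos(2*d) - 4*d - 6*sin(d) + 3*sin(2*d) - 4*cos(d) - 12*cos(2*d)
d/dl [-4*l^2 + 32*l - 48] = 32 - 8*l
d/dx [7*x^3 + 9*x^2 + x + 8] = 21*x^2 + 18*x + 1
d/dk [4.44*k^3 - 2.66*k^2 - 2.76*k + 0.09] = 13.32*k^2 - 5.32*k - 2.76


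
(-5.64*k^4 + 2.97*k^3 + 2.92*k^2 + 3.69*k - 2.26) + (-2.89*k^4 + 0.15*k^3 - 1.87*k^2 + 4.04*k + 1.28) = -8.53*k^4 + 3.12*k^3 + 1.05*k^2 + 7.73*k - 0.98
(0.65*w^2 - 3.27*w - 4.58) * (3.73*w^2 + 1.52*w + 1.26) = 2.4245*w^4 - 11.2091*w^3 - 21.2348*w^2 - 11.0818*w - 5.7708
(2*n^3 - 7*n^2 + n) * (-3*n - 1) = -6*n^4 + 19*n^3 + 4*n^2 - n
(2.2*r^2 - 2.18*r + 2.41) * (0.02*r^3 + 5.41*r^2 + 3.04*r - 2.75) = 0.044*r^5 + 11.8584*r^4 - 5.0576*r^3 + 0.360900000000001*r^2 + 13.3214*r - 6.6275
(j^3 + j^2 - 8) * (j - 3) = j^4 - 2*j^3 - 3*j^2 - 8*j + 24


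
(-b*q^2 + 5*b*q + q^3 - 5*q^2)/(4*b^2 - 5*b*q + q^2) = q*(q - 5)/(-4*b + q)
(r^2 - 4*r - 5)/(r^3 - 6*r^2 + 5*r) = (r + 1)/(r*(r - 1))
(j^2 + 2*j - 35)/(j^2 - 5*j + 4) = (j^2 + 2*j - 35)/(j^2 - 5*j + 4)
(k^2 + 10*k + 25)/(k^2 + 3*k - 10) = (k + 5)/(k - 2)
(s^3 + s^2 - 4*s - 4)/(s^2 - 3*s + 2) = (s^2 + 3*s + 2)/(s - 1)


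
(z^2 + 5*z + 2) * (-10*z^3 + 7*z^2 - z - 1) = -10*z^5 - 43*z^4 + 14*z^3 + 8*z^2 - 7*z - 2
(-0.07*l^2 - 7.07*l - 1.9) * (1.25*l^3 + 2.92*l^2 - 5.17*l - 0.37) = -0.0875*l^5 - 9.0419*l^4 - 22.6575*l^3 + 31.0298*l^2 + 12.4389*l + 0.703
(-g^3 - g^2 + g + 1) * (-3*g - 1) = 3*g^4 + 4*g^3 - 2*g^2 - 4*g - 1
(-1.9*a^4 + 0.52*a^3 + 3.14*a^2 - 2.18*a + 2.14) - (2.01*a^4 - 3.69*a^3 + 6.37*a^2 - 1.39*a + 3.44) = -3.91*a^4 + 4.21*a^3 - 3.23*a^2 - 0.79*a - 1.3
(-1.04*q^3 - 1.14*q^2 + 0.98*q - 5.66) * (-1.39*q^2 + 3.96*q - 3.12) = 1.4456*q^5 - 2.5338*q^4 - 2.6318*q^3 + 15.305*q^2 - 25.4712*q + 17.6592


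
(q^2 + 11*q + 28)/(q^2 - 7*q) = (q^2 + 11*q + 28)/(q*(q - 7))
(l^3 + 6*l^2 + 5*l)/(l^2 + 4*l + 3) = l*(l + 5)/(l + 3)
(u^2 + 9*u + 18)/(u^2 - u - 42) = (u + 3)/(u - 7)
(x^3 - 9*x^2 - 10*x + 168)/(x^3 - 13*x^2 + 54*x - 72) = (x^2 - 3*x - 28)/(x^2 - 7*x + 12)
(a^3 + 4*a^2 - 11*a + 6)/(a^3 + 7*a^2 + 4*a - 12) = (a - 1)/(a + 2)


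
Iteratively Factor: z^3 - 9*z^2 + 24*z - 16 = (z - 4)*(z^2 - 5*z + 4) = (z - 4)*(z - 1)*(z - 4)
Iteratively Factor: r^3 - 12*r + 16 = (r - 2)*(r^2 + 2*r - 8) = (r - 2)*(r + 4)*(r - 2)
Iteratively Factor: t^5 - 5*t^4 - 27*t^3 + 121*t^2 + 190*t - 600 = (t + 3)*(t^4 - 8*t^3 - 3*t^2 + 130*t - 200) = (t + 3)*(t + 4)*(t^3 - 12*t^2 + 45*t - 50) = (t - 2)*(t + 3)*(t + 4)*(t^2 - 10*t + 25) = (t - 5)*(t - 2)*(t + 3)*(t + 4)*(t - 5)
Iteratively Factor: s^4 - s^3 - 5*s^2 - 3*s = (s + 1)*(s^3 - 2*s^2 - 3*s) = (s + 1)^2*(s^2 - 3*s) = s*(s + 1)^2*(s - 3)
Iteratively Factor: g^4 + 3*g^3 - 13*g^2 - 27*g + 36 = (g + 3)*(g^3 - 13*g + 12) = (g - 3)*(g + 3)*(g^2 + 3*g - 4) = (g - 3)*(g + 3)*(g + 4)*(g - 1)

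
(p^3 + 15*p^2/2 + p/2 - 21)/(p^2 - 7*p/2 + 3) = (p^2 + 9*p + 14)/(p - 2)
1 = 1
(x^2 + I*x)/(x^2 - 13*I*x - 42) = x*(x + I)/(x^2 - 13*I*x - 42)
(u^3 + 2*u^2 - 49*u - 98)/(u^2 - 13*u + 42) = (u^2 + 9*u + 14)/(u - 6)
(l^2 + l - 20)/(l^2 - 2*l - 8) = (l + 5)/(l + 2)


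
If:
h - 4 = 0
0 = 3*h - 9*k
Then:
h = 4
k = 4/3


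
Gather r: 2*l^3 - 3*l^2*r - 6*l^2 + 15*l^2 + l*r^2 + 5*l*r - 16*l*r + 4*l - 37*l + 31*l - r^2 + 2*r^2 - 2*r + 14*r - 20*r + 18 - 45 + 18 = 2*l^3 + 9*l^2 - 2*l + r^2*(l + 1) + r*(-3*l^2 - 11*l - 8) - 9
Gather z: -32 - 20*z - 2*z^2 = -2*z^2 - 20*z - 32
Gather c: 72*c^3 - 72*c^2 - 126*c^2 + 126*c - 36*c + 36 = 72*c^3 - 198*c^2 + 90*c + 36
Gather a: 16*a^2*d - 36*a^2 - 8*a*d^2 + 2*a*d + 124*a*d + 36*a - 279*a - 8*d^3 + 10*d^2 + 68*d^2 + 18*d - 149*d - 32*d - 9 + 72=a^2*(16*d - 36) + a*(-8*d^2 + 126*d - 243) - 8*d^3 + 78*d^2 - 163*d + 63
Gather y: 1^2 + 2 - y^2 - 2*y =-y^2 - 2*y + 3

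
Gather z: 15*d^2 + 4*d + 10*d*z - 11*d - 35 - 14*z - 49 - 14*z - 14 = 15*d^2 - 7*d + z*(10*d - 28) - 98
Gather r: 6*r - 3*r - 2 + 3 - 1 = 3*r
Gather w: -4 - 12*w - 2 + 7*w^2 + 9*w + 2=7*w^2 - 3*w - 4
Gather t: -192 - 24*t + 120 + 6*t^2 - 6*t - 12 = 6*t^2 - 30*t - 84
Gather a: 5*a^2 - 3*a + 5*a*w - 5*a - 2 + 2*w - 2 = 5*a^2 + a*(5*w - 8) + 2*w - 4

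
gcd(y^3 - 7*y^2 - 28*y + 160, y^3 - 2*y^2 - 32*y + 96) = y - 4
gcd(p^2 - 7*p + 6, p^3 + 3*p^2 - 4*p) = p - 1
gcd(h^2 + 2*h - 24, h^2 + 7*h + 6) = h + 6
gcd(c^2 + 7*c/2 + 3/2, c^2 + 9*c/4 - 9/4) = c + 3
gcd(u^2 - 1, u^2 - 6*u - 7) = u + 1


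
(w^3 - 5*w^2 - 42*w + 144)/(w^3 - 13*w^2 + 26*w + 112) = (w^2 + 3*w - 18)/(w^2 - 5*w - 14)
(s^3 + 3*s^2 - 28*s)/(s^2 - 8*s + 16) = s*(s + 7)/(s - 4)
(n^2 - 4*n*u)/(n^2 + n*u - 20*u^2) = n/(n + 5*u)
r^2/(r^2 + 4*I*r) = r/(r + 4*I)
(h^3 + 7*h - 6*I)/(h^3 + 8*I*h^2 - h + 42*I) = (h - I)/(h + 7*I)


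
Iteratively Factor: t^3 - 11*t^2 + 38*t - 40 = (t - 4)*(t^2 - 7*t + 10) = (t - 4)*(t - 2)*(t - 5)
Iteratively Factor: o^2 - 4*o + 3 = (o - 1)*(o - 3)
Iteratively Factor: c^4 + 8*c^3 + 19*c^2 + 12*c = (c)*(c^3 + 8*c^2 + 19*c + 12) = c*(c + 3)*(c^2 + 5*c + 4) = c*(c + 3)*(c + 4)*(c + 1)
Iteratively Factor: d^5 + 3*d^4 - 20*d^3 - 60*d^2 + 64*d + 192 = (d - 4)*(d^4 + 7*d^3 + 8*d^2 - 28*d - 48) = (d - 4)*(d + 3)*(d^3 + 4*d^2 - 4*d - 16) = (d - 4)*(d + 3)*(d + 4)*(d^2 - 4) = (d - 4)*(d - 2)*(d + 3)*(d + 4)*(d + 2)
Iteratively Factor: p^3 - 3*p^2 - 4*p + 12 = (p - 3)*(p^2 - 4) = (p - 3)*(p + 2)*(p - 2)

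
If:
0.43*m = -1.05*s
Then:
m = -2.44186046511628*s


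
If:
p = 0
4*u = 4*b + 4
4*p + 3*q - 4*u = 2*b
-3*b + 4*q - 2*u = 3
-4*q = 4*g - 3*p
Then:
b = -1/9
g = -10/9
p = 0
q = 10/9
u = 8/9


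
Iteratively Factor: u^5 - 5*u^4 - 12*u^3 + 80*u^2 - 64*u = (u - 4)*(u^4 - u^3 - 16*u^2 + 16*u) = (u - 4)*(u + 4)*(u^3 - 5*u^2 + 4*u) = (u - 4)*(u - 1)*(u + 4)*(u^2 - 4*u) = (u - 4)^2*(u - 1)*(u + 4)*(u)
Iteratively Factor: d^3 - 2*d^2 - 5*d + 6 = (d + 2)*(d^2 - 4*d + 3) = (d - 1)*(d + 2)*(d - 3)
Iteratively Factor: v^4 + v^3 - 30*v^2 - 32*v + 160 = (v - 2)*(v^3 + 3*v^2 - 24*v - 80) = (v - 5)*(v - 2)*(v^2 + 8*v + 16) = (v - 5)*(v - 2)*(v + 4)*(v + 4)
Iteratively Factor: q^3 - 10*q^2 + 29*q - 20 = (q - 5)*(q^2 - 5*q + 4) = (q - 5)*(q - 4)*(q - 1)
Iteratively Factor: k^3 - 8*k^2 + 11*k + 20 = (k - 4)*(k^2 - 4*k - 5) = (k - 4)*(k + 1)*(k - 5)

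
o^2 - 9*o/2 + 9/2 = (o - 3)*(o - 3/2)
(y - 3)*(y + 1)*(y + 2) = y^3 - 7*y - 6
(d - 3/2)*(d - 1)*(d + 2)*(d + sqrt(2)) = d^4 - d^3/2 + sqrt(2)*d^3 - 7*d^2/2 - sqrt(2)*d^2/2 - 7*sqrt(2)*d/2 + 3*d + 3*sqrt(2)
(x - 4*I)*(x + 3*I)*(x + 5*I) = x^3 + 4*I*x^2 + 17*x + 60*I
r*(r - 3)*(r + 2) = r^3 - r^2 - 6*r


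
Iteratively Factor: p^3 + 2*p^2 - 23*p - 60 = (p + 4)*(p^2 - 2*p - 15) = (p + 3)*(p + 4)*(p - 5)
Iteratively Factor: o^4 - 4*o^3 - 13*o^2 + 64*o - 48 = (o - 1)*(o^3 - 3*o^2 - 16*o + 48) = (o - 1)*(o + 4)*(o^2 - 7*o + 12) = (o - 3)*(o - 1)*(o + 4)*(o - 4)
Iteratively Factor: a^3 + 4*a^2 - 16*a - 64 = (a + 4)*(a^2 - 16) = (a + 4)^2*(a - 4)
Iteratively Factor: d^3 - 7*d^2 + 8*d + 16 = (d - 4)*(d^2 - 3*d - 4) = (d - 4)*(d + 1)*(d - 4)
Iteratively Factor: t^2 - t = (t - 1)*(t)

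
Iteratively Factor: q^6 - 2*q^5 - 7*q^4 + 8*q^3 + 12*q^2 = (q)*(q^5 - 2*q^4 - 7*q^3 + 8*q^2 + 12*q) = q^2*(q^4 - 2*q^3 - 7*q^2 + 8*q + 12) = q^2*(q - 3)*(q^3 + q^2 - 4*q - 4) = q^2*(q - 3)*(q - 2)*(q^2 + 3*q + 2) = q^2*(q - 3)*(q - 2)*(q + 2)*(q + 1)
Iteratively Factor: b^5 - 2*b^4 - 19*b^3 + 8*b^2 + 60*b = (b - 5)*(b^4 + 3*b^3 - 4*b^2 - 12*b) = (b - 5)*(b + 3)*(b^3 - 4*b) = b*(b - 5)*(b + 3)*(b^2 - 4) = b*(b - 5)*(b - 2)*(b + 3)*(b + 2)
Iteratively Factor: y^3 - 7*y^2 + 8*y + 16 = (y - 4)*(y^2 - 3*y - 4) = (y - 4)*(y + 1)*(y - 4)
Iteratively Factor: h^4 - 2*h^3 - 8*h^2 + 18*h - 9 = (h - 3)*(h^3 + h^2 - 5*h + 3) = (h - 3)*(h - 1)*(h^2 + 2*h - 3) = (h - 3)*(h - 1)^2*(h + 3)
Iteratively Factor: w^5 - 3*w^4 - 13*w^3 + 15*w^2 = (w)*(w^4 - 3*w^3 - 13*w^2 + 15*w) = w*(w + 3)*(w^3 - 6*w^2 + 5*w) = w^2*(w + 3)*(w^2 - 6*w + 5) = w^2*(w - 1)*(w + 3)*(w - 5)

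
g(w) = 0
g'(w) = 0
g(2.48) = 0.00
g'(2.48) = 0.00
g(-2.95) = 0.00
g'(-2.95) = 0.00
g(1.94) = 0.00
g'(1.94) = 0.00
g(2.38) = 0.00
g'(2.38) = 0.00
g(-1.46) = 0.00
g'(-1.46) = 0.00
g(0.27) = 0.00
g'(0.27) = 0.00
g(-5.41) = 0.00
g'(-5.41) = 0.00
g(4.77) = 0.00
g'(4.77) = 0.00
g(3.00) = 0.00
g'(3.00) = 0.00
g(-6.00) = 0.00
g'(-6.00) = 0.00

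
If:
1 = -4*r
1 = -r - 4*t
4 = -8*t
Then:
No Solution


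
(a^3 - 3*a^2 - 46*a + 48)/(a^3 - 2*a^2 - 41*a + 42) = (a - 8)/(a - 7)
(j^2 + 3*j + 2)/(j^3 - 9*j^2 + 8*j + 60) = (j + 1)/(j^2 - 11*j + 30)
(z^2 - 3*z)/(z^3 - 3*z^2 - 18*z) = (3 - z)/(-z^2 + 3*z + 18)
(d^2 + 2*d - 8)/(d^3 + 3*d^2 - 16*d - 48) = (d - 2)/(d^2 - d - 12)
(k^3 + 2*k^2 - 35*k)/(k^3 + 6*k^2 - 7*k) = (k - 5)/(k - 1)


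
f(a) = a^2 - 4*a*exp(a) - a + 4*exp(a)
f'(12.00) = -7812206.99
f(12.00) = -7161078.82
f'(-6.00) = -12.94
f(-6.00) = 42.07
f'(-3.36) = -7.25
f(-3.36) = 15.26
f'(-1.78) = -3.36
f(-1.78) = 6.82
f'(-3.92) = -8.53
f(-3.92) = 19.68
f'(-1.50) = -2.66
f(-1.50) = 5.98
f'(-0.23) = -0.73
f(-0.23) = 4.19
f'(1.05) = -10.90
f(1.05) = -0.52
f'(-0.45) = -0.75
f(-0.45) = 4.35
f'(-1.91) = -3.69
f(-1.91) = 7.28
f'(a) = -4*a*exp(a) + 2*a - 1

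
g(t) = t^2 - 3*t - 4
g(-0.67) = -1.54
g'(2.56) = 2.12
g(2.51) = -5.23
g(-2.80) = 12.24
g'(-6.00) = -15.00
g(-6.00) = 50.00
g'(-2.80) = -8.60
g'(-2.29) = -7.58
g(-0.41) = -2.60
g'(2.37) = 1.74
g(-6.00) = 50.00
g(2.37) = -5.49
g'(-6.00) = -15.00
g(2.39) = -5.46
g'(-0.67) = -4.34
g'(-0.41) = -3.82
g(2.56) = -5.13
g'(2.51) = 2.02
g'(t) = 2*t - 3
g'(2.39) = 1.78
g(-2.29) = 8.11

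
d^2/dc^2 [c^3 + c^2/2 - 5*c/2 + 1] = 6*c + 1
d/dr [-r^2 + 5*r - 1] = 5 - 2*r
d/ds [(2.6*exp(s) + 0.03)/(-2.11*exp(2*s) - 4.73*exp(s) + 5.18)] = (5.486*exp(2*s) + 0.1266*exp(s) + 13.6099)*exp(s)/(4.4521*exp(4*s) + 19.9606*exp(3*s) + 0.513300000000008*exp(2*s) - 49.0028*exp(s) + 26.8324)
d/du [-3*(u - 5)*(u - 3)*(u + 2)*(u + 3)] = -12*u^3 + 27*u^2 + 114*u - 81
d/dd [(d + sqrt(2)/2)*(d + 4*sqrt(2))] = 2*d + 9*sqrt(2)/2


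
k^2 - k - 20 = (k - 5)*(k + 4)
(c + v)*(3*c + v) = 3*c^2 + 4*c*v + v^2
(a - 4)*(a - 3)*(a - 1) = a^3 - 8*a^2 + 19*a - 12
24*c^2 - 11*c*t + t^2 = (-8*c + t)*(-3*c + t)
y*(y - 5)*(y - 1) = y^3 - 6*y^2 + 5*y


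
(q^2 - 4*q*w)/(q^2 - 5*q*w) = (q - 4*w)/(q - 5*w)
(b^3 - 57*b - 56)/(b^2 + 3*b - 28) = (b^2 - 7*b - 8)/(b - 4)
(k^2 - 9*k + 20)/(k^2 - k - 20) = (k - 4)/(k + 4)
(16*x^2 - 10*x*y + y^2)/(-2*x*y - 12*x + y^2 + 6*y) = (-8*x + y)/(y + 6)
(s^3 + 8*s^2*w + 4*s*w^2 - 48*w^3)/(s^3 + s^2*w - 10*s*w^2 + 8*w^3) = (s + 6*w)/(s - w)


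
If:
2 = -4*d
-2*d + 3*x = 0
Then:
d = -1/2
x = -1/3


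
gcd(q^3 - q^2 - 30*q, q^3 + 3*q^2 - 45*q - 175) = q + 5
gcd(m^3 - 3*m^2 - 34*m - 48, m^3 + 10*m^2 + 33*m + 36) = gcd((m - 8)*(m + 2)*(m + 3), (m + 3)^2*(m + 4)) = m + 3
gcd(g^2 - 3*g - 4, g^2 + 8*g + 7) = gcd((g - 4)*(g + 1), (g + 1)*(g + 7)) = g + 1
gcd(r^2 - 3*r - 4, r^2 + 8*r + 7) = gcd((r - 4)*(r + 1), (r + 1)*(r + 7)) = r + 1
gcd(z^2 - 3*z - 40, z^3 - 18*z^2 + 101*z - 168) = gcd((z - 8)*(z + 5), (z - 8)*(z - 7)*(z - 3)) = z - 8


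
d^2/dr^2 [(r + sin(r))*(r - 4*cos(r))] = -r*sin(r) + 4*r*cos(r) + 8*sin(r) + 8*sin(2*r) + 2*cos(r) + 2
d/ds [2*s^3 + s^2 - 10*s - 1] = 6*s^2 + 2*s - 10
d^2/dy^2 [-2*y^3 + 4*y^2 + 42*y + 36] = 8 - 12*y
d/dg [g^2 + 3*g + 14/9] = 2*g + 3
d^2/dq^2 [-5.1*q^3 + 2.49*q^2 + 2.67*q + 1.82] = 4.98 - 30.6*q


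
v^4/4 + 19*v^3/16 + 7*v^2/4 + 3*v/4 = v*(v/4 + 1/2)*(v + 3/4)*(v + 2)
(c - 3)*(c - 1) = c^2 - 4*c + 3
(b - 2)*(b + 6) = b^2 + 4*b - 12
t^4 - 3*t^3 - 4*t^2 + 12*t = t*(t - 3)*(t - 2)*(t + 2)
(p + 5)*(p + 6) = p^2 + 11*p + 30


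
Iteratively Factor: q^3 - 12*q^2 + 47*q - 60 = (q - 3)*(q^2 - 9*q + 20) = (q - 5)*(q - 3)*(q - 4)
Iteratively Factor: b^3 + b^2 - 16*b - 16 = (b - 4)*(b^2 + 5*b + 4) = (b - 4)*(b + 4)*(b + 1)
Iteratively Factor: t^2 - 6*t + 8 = (t - 2)*(t - 4)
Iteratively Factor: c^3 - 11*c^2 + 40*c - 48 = (c - 4)*(c^2 - 7*c + 12) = (c - 4)*(c - 3)*(c - 4)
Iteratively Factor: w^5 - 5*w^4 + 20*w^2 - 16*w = (w - 2)*(w^4 - 3*w^3 - 6*w^2 + 8*w) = (w - 4)*(w - 2)*(w^3 + w^2 - 2*w) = (w - 4)*(w - 2)*(w - 1)*(w^2 + 2*w) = (w - 4)*(w - 2)*(w - 1)*(w + 2)*(w)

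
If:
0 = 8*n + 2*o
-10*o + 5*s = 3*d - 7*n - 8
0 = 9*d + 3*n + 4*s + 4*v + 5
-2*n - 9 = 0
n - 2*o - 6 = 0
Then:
No Solution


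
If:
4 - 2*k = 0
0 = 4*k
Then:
No Solution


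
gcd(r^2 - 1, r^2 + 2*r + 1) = r + 1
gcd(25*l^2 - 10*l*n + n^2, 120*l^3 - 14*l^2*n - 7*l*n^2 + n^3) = 5*l - n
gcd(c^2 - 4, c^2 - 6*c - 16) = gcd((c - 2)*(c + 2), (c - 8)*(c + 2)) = c + 2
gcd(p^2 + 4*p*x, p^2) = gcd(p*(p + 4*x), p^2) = p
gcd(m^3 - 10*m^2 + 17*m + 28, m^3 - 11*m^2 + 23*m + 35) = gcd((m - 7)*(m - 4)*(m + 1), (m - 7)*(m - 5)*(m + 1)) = m^2 - 6*m - 7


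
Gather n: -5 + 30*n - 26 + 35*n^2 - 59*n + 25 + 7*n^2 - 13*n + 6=42*n^2 - 42*n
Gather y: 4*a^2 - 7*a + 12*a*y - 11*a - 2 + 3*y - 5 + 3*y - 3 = 4*a^2 - 18*a + y*(12*a + 6) - 10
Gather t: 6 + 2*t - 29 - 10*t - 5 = -8*t - 28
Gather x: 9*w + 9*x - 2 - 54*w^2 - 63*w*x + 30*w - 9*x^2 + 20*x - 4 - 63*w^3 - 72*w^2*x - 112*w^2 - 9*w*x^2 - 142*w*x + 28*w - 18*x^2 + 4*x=-63*w^3 - 166*w^2 + 67*w + x^2*(-9*w - 27) + x*(-72*w^2 - 205*w + 33) - 6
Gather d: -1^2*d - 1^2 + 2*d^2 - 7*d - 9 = 2*d^2 - 8*d - 10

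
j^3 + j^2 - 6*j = j*(j - 2)*(j + 3)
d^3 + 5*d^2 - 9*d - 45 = (d - 3)*(d + 3)*(d + 5)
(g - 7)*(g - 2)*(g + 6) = g^3 - 3*g^2 - 40*g + 84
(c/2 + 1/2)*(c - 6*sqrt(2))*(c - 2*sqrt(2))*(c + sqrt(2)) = c^4/2 - 7*sqrt(2)*c^3/2 + c^3/2 - 7*sqrt(2)*c^2/2 + 4*c^2 + 4*c + 12*sqrt(2)*c + 12*sqrt(2)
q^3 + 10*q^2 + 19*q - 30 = (q - 1)*(q + 5)*(q + 6)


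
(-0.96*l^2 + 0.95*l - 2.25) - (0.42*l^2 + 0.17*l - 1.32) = -1.38*l^2 + 0.78*l - 0.93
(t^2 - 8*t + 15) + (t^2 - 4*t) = 2*t^2 - 12*t + 15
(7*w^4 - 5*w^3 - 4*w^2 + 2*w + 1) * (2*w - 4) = 14*w^5 - 38*w^4 + 12*w^3 + 20*w^2 - 6*w - 4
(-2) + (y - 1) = y - 3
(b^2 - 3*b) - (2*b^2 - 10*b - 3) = -b^2 + 7*b + 3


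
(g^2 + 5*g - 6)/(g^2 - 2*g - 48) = (g - 1)/(g - 8)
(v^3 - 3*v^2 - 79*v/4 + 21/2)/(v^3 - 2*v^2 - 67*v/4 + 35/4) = (v - 6)/(v - 5)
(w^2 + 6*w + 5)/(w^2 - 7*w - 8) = (w + 5)/(w - 8)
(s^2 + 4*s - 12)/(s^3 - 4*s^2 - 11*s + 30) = (s + 6)/(s^2 - 2*s - 15)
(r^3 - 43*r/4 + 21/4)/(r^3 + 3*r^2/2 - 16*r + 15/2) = (r + 7/2)/(r + 5)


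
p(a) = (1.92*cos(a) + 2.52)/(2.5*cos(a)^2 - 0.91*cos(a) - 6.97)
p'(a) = (5.0*sin(a)*cos(a) - 0.91*sin(a))*(1.92*cos(a) + 2.52)/(2.5*cos(a)^2 - 0.91*cos(a) - 6.97)^2 - 1.92*sin(a)/(2.5*cos(a)^2 - 0.91*cos(a) - 6.97)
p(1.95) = -0.29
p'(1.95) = 0.17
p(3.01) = -0.17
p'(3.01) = 0.03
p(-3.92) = -0.23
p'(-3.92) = 0.13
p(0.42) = -0.75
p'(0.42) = 0.33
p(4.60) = -0.34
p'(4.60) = -0.21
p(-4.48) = -0.31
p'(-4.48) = 0.19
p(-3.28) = -0.17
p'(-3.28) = 0.04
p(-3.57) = -0.19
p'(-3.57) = 0.09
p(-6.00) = -0.79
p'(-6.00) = 0.25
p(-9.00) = -0.19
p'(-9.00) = -0.09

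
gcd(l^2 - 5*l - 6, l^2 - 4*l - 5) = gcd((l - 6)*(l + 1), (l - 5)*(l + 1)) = l + 1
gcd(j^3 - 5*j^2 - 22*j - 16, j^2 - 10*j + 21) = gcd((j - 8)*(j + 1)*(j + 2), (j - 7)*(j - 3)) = 1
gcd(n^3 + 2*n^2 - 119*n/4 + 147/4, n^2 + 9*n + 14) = n + 7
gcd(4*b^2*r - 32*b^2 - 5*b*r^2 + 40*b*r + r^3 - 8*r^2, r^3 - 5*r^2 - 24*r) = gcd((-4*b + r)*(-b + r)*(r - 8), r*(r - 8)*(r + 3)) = r - 8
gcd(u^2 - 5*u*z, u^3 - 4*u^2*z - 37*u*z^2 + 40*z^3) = 1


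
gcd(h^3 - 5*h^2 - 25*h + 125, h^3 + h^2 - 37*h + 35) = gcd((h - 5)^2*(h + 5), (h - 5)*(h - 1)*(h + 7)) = h - 5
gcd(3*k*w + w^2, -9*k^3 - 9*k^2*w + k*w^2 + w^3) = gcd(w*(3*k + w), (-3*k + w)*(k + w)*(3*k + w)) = 3*k + w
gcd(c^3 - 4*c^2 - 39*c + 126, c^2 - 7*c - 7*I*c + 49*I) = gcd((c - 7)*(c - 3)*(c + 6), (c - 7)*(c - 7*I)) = c - 7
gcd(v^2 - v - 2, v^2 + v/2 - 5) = v - 2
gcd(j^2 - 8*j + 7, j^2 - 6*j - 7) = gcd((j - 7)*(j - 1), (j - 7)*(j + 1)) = j - 7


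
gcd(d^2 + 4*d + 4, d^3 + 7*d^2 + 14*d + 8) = d + 2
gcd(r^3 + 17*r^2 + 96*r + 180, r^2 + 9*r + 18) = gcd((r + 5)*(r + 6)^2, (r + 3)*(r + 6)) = r + 6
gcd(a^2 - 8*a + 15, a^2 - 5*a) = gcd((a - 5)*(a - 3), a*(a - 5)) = a - 5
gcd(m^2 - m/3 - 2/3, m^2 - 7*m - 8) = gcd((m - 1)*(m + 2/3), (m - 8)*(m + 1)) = 1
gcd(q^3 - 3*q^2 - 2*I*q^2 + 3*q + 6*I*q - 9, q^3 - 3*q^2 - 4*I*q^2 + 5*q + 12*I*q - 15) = q^2 + q*(-3 + I) - 3*I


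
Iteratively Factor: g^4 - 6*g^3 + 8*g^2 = (g)*(g^3 - 6*g^2 + 8*g) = g*(g - 2)*(g^2 - 4*g) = g^2*(g - 2)*(g - 4)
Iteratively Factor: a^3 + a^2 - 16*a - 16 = (a + 1)*(a^2 - 16) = (a - 4)*(a + 1)*(a + 4)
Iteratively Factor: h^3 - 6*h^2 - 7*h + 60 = (h - 5)*(h^2 - h - 12) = (h - 5)*(h + 3)*(h - 4)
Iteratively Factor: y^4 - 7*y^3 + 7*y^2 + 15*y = (y - 5)*(y^3 - 2*y^2 - 3*y) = (y - 5)*(y - 3)*(y^2 + y) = (y - 5)*(y - 3)*(y + 1)*(y)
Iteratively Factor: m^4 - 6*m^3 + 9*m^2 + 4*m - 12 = (m + 1)*(m^3 - 7*m^2 + 16*m - 12) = (m - 3)*(m + 1)*(m^2 - 4*m + 4) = (m - 3)*(m - 2)*(m + 1)*(m - 2)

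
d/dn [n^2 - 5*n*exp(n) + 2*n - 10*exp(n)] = -5*n*exp(n) + 2*n - 15*exp(n) + 2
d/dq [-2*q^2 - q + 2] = -4*q - 1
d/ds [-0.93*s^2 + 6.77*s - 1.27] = 6.77 - 1.86*s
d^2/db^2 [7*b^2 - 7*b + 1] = 14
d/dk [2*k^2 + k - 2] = 4*k + 1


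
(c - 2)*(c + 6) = c^2 + 4*c - 12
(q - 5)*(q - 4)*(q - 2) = q^3 - 11*q^2 + 38*q - 40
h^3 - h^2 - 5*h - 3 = (h - 3)*(h + 1)^2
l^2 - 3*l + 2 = (l - 2)*(l - 1)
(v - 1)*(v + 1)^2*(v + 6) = v^4 + 7*v^3 + 5*v^2 - 7*v - 6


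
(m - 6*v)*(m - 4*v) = m^2 - 10*m*v + 24*v^2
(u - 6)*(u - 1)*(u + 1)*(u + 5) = u^4 - u^3 - 31*u^2 + u + 30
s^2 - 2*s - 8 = (s - 4)*(s + 2)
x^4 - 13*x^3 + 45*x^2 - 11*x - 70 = (x - 7)*(x - 5)*(x - 2)*(x + 1)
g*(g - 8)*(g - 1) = g^3 - 9*g^2 + 8*g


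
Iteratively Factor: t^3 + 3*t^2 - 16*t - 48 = (t + 4)*(t^2 - t - 12) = (t - 4)*(t + 4)*(t + 3)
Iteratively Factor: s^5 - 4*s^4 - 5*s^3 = (s)*(s^4 - 4*s^3 - 5*s^2) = s^2*(s^3 - 4*s^2 - 5*s) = s^2*(s + 1)*(s^2 - 5*s) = s^3*(s + 1)*(s - 5)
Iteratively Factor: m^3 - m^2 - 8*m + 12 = (m - 2)*(m^2 + m - 6) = (m - 2)^2*(m + 3)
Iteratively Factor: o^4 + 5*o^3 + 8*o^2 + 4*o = (o)*(o^3 + 5*o^2 + 8*o + 4) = o*(o + 1)*(o^2 + 4*o + 4) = o*(o + 1)*(o + 2)*(o + 2)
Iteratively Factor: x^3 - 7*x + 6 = (x - 2)*(x^2 + 2*x - 3) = (x - 2)*(x + 3)*(x - 1)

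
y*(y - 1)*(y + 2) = y^3 + y^2 - 2*y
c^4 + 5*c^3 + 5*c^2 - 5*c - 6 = (c - 1)*(c + 1)*(c + 2)*(c + 3)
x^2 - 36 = (x - 6)*(x + 6)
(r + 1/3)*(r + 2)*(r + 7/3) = r^3 + 14*r^2/3 + 55*r/9 + 14/9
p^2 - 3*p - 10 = (p - 5)*(p + 2)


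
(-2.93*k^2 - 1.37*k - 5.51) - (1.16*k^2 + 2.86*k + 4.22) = -4.09*k^2 - 4.23*k - 9.73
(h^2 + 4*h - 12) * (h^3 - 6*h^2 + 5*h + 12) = h^5 - 2*h^4 - 31*h^3 + 104*h^2 - 12*h - 144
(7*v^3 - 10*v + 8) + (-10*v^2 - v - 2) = 7*v^3 - 10*v^2 - 11*v + 6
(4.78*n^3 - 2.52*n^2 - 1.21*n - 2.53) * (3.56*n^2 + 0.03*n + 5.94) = 17.0168*n^5 - 8.8278*n^4 + 24.01*n^3 - 24.0119*n^2 - 7.2633*n - 15.0282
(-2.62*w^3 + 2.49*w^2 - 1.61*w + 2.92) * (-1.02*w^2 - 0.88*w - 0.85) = 2.6724*w^5 - 0.2342*w^4 + 1.678*w^3 - 3.6781*w^2 - 1.2011*w - 2.482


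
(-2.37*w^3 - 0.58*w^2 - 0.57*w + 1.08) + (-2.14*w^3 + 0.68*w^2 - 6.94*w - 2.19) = -4.51*w^3 + 0.1*w^2 - 7.51*w - 1.11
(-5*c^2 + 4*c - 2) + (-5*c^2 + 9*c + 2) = -10*c^2 + 13*c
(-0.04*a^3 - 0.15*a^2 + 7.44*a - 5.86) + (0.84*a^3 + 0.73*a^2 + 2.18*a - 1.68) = 0.8*a^3 + 0.58*a^2 + 9.62*a - 7.54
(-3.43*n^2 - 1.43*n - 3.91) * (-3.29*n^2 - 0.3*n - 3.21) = 11.2847*n^4 + 5.7337*n^3 + 24.3032*n^2 + 5.7633*n + 12.5511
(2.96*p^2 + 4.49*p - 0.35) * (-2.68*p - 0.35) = -7.9328*p^3 - 13.0692*p^2 - 0.6335*p + 0.1225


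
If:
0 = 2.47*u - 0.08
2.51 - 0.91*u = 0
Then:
No Solution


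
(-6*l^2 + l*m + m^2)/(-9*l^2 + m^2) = (2*l - m)/(3*l - m)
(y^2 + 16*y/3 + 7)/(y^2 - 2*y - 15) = (y + 7/3)/(y - 5)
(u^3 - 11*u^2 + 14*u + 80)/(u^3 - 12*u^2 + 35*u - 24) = (u^2 - 3*u - 10)/(u^2 - 4*u + 3)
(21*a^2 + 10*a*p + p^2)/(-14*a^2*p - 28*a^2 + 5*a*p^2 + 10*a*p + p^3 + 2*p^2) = (3*a + p)/(-2*a*p - 4*a + p^2 + 2*p)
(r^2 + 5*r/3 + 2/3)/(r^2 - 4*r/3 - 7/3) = (3*r + 2)/(3*r - 7)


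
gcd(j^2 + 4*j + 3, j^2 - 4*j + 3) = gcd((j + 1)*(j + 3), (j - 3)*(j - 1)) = 1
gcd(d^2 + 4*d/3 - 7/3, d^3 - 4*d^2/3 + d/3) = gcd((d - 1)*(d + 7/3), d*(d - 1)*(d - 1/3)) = d - 1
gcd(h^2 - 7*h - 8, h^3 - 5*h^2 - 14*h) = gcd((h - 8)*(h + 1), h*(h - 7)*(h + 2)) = 1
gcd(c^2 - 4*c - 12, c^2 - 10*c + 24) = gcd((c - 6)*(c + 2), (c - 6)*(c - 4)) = c - 6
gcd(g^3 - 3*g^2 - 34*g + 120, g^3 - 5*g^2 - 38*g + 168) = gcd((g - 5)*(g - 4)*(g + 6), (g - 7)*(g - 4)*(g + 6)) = g^2 + 2*g - 24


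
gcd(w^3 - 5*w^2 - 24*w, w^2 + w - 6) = w + 3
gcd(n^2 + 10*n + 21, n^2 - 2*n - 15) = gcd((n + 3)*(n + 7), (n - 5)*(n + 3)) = n + 3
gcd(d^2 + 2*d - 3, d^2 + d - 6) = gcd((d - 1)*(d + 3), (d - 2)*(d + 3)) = d + 3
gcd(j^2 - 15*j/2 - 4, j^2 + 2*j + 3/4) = j + 1/2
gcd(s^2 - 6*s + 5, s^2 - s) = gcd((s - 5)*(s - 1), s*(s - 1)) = s - 1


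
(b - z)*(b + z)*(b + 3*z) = b^3 + 3*b^2*z - b*z^2 - 3*z^3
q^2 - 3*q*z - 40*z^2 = (q - 8*z)*(q + 5*z)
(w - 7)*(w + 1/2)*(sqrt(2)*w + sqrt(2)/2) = sqrt(2)*w^3 - 6*sqrt(2)*w^2 - 27*sqrt(2)*w/4 - 7*sqrt(2)/4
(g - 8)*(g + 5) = g^2 - 3*g - 40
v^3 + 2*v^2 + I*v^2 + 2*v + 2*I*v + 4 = (v + 2)*(v - I)*(v + 2*I)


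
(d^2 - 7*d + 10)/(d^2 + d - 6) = (d - 5)/(d + 3)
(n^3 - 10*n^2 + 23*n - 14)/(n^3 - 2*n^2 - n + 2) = (n - 7)/(n + 1)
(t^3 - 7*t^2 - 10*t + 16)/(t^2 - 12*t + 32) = (t^2 + t - 2)/(t - 4)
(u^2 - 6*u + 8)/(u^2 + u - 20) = (u - 2)/(u + 5)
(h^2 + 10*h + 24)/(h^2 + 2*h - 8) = (h + 6)/(h - 2)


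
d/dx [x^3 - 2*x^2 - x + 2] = 3*x^2 - 4*x - 1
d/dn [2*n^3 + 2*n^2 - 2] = 2*n*(3*n + 2)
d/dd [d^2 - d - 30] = 2*d - 1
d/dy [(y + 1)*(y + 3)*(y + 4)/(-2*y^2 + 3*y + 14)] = 2*(-y^4 + 3*y^3 + 52*y^2 + 136*y + 115)/(4*y^4 - 12*y^3 - 47*y^2 + 84*y + 196)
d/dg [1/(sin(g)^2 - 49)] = -2*sin(g)*cos(g)/(sin(g)^2 - 49)^2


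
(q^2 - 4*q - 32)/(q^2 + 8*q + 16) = (q - 8)/(q + 4)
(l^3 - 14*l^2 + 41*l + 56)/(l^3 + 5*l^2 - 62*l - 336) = (l^2 - 6*l - 7)/(l^2 + 13*l + 42)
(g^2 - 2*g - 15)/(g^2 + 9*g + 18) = (g - 5)/(g + 6)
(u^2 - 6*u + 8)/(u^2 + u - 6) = (u - 4)/(u + 3)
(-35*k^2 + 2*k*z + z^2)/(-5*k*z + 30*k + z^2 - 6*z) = (7*k + z)/(z - 6)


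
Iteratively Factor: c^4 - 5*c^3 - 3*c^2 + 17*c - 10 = (c - 1)*(c^3 - 4*c^2 - 7*c + 10) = (c - 1)*(c + 2)*(c^2 - 6*c + 5) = (c - 5)*(c - 1)*(c + 2)*(c - 1)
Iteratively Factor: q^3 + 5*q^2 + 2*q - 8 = (q + 4)*(q^2 + q - 2) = (q + 2)*(q + 4)*(q - 1)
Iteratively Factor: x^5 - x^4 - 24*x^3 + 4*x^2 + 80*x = (x + 4)*(x^4 - 5*x^3 - 4*x^2 + 20*x) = (x - 2)*(x + 4)*(x^3 - 3*x^2 - 10*x) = (x - 2)*(x + 2)*(x + 4)*(x^2 - 5*x) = (x - 5)*(x - 2)*(x + 2)*(x + 4)*(x)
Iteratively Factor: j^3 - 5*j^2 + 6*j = (j - 2)*(j^2 - 3*j) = (j - 3)*(j - 2)*(j)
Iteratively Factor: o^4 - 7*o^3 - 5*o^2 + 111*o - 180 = (o - 5)*(o^3 - 2*o^2 - 15*o + 36) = (o - 5)*(o - 3)*(o^2 + o - 12) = (o - 5)*(o - 3)^2*(o + 4)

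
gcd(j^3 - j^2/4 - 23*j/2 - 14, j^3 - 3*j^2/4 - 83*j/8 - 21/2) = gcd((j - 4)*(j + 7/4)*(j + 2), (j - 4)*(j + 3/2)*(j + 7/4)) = j^2 - 9*j/4 - 7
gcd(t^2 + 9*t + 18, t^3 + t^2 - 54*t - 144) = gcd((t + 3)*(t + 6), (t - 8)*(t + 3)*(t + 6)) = t^2 + 9*t + 18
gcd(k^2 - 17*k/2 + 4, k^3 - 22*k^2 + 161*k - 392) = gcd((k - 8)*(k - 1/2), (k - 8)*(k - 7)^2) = k - 8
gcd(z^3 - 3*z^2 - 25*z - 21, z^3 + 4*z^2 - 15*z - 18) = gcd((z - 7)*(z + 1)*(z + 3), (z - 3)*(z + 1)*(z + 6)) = z + 1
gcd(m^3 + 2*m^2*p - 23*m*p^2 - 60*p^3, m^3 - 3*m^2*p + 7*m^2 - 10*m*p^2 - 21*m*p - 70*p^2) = -m + 5*p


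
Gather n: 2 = 2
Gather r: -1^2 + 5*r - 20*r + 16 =15 - 15*r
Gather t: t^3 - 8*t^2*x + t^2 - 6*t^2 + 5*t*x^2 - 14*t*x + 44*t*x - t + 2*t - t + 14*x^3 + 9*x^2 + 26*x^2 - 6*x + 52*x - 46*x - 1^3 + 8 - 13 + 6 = t^3 + t^2*(-8*x - 5) + t*(5*x^2 + 30*x) + 14*x^3 + 35*x^2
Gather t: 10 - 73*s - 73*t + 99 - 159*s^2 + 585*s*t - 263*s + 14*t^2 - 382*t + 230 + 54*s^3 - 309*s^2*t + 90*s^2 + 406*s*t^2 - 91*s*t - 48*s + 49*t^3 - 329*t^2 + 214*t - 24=54*s^3 - 69*s^2 - 384*s + 49*t^3 + t^2*(406*s - 315) + t*(-309*s^2 + 494*s - 241) + 315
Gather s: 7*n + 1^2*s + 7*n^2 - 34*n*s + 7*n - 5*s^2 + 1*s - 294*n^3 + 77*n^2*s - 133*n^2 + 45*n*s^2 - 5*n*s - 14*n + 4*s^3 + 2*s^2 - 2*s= -294*n^3 - 126*n^2 + 4*s^3 + s^2*(45*n - 3) + s*(77*n^2 - 39*n)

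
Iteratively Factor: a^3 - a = (a - 1)*(a^2 + a) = a*(a - 1)*(a + 1)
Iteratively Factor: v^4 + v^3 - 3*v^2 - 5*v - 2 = (v - 2)*(v^3 + 3*v^2 + 3*v + 1) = (v - 2)*(v + 1)*(v^2 + 2*v + 1) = (v - 2)*(v + 1)^2*(v + 1)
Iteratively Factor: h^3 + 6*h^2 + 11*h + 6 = (h + 1)*(h^2 + 5*h + 6) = (h + 1)*(h + 3)*(h + 2)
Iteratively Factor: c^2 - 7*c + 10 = (c - 5)*(c - 2)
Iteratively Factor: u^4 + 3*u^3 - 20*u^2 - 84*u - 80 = (u + 4)*(u^3 - u^2 - 16*u - 20) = (u + 2)*(u + 4)*(u^2 - 3*u - 10) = (u - 5)*(u + 2)*(u + 4)*(u + 2)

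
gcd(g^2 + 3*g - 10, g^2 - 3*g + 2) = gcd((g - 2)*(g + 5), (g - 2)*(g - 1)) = g - 2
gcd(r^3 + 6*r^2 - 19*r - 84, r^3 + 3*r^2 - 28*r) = r^2 + 3*r - 28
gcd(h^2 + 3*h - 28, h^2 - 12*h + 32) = h - 4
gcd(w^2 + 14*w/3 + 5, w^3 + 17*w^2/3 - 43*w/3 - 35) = w + 5/3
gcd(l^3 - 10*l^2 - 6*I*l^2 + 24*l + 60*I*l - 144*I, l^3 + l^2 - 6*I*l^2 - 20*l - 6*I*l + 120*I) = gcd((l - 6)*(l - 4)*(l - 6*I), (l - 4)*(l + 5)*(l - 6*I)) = l^2 + l*(-4 - 6*I) + 24*I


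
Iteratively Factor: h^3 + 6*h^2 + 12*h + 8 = (h + 2)*(h^2 + 4*h + 4) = (h + 2)^2*(h + 2)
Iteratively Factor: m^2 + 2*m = (m)*(m + 2)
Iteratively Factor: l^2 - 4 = (l - 2)*(l + 2)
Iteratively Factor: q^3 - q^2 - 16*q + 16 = (q + 4)*(q^2 - 5*q + 4) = (q - 4)*(q + 4)*(q - 1)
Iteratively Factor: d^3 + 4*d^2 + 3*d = (d + 3)*(d^2 + d) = d*(d + 3)*(d + 1)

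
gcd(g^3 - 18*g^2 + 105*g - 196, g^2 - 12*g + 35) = g - 7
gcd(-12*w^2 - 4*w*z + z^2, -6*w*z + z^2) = -6*w + z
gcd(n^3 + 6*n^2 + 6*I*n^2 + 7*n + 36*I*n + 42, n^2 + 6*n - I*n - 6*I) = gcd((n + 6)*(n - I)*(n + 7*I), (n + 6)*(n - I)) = n^2 + n*(6 - I) - 6*I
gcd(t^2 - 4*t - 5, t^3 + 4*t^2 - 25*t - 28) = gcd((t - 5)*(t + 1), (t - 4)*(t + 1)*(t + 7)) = t + 1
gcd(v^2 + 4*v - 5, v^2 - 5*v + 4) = v - 1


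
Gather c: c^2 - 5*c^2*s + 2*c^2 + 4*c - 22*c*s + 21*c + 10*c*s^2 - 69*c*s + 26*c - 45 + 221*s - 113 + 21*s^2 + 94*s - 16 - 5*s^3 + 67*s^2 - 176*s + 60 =c^2*(3 - 5*s) + c*(10*s^2 - 91*s + 51) - 5*s^3 + 88*s^2 + 139*s - 114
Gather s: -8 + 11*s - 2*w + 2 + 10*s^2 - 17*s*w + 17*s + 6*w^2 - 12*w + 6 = 10*s^2 + s*(28 - 17*w) + 6*w^2 - 14*w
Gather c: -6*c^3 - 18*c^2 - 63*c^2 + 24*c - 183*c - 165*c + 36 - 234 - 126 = -6*c^3 - 81*c^2 - 324*c - 324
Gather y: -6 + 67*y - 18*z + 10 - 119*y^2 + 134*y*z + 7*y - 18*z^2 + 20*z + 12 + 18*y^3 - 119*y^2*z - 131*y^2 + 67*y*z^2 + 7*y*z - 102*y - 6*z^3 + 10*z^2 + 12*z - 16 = 18*y^3 + y^2*(-119*z - 250) + y*(67*z^2 + 141*z - 28) - 6*z^3 - 8*z^2 + 14*z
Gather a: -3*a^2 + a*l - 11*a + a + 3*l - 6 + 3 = -3*a^2 + a*(l - 10) + 3*l - 3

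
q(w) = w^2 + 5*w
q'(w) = 2*w + 5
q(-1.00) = -4.00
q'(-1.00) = 3.00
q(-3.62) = -5.00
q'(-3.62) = -2.24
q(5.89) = 64.14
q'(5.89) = 16.78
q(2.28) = 16.60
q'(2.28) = 9.56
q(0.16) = 0.83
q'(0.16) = 5.32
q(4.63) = 44.59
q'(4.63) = 14.26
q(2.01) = 14.09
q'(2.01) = 9.02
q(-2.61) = -6.24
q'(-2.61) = -0.22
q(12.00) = 204.00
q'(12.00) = 29.00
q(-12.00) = 84.00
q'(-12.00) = -19.00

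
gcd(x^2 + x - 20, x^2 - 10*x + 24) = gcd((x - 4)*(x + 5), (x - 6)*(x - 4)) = x - 4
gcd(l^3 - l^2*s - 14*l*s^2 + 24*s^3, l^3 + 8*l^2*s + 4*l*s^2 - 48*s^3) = -l^2 - 2*l*s + 8*s^2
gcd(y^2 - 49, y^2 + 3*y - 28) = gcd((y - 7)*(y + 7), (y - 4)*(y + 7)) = y + 7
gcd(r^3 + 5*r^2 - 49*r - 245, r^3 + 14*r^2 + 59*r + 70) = r^2 + 12*r + 35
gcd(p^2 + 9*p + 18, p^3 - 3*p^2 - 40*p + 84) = p + 6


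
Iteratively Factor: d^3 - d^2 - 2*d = (d + 1)*(d^2 - 2*d) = d*(d + 1)*(d - 2)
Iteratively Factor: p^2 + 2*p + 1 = (p + 1)*(p + 1)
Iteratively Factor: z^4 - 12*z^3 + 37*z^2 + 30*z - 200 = (z - 5)*(z^3 - 7*z^2 + 2*z + 40) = (z - 5)^2*(z^2 - 2*z - 8) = (z - 5)^2*(z - 4)*(z + 2)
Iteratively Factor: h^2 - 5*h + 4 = (h - 4)*(h - 1)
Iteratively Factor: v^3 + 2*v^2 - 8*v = (v - 2)*(v^2 + 4*v) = (v - 2)*(v + 4)*(v)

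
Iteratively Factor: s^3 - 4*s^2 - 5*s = (s - 5)*(s^2 + s) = s*(s - 5)*(s + 1)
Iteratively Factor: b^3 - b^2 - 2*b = (b)*(b^2 - b - 2) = b*(b + 1)*(b - 2)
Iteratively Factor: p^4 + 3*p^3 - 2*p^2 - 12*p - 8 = (p - 2)*(p^3 + 5*p^2 + 8*p + 4) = (p - 2)*(p + 2)*(p^2 + 3*p + 2) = (p - 2)*(p + 2)^2*(p + 1)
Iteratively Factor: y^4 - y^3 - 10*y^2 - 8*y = (y + 2)*(y^3 - 3*y^2 - 4*y) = (y + 1)*(y + 2)*(y^2 - 4*y) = y*(y + 1)*(y + 2)*(y - 4)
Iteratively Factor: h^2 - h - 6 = (h + 2)*(h - 3)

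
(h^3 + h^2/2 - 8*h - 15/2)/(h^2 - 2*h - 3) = h + 5/2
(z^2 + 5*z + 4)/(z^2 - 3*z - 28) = (z + 1)/(z - 7)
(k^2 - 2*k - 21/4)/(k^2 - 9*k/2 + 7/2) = (k + 3/2)/(k - 1)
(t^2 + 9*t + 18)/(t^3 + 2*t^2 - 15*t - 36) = (t + 6)/(t^2 - t - 12)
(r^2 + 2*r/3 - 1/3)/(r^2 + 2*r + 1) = (r - 1/3)/(r + 1)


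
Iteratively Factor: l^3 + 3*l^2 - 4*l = (l)*(l^2 + 3*l - 4) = l*(l - 1)*(l + 4)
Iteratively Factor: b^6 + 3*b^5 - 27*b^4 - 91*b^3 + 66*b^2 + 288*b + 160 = (b - 2)*(b^5 + 5*b^4 - 17*b^3 - 125*b^2 - 184*b - 80) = (b - 2)*(b + 4)*(b^4 + b^3 - 21*b^2 - 41*b - 20) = (b - 2)*(b + 1)*(b + 4)*(b^3 - 21*b - 20) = (b - 2)*(b + 1)*(b + 4)^2*(b^2 - 4*b - 5) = (b - 2)*(b + 1)^2*(b + 4)^2*(b - 5)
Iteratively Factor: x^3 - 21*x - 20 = (x - 5)*(x^2 + 5*x + 4) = (x - 5)*(x + 4)*(x + 1)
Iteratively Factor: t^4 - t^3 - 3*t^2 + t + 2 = (t - 1)*(t^3 - 3*t - 2) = (t - 2)*(t - 1)*(t^2 + 2*t + 1) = (t - 2)*(t - 1)*(t + 1)*(t + 1)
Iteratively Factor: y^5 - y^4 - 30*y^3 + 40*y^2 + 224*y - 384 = (y + 4)*(y^4 - 5*y^3 - 10*y^2 + 80*y - 96) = (y - 4)*(y + 4)*(y^3 - y^2 - 14*y + 24) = (y - 4)*(y - 2)*(y + 4)*(y^2 + y - 12) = (y - 4)*(y - 3)*(y - 2)*(y + 4)*(y + 4)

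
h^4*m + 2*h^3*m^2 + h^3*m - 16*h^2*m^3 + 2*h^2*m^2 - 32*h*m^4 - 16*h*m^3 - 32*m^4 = (h - 4*m)*(h + 2*m)*(h + 4*m)*(h*m + m)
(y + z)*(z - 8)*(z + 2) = y*z^2 - 6*y*z - 16*y + z^3 - 6*z^2 - 16*z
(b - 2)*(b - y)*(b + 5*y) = b^3 + 4*b^2*y - 2*b^2 - 5*b*y^2 - 8*b*y + 10*y^2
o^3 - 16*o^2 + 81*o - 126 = (o - 7)*(o - 6)*(o - 3)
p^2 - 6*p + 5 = (p - 5)*(p - 1)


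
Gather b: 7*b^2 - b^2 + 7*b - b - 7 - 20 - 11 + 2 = 6*b^2 + 6*b - 36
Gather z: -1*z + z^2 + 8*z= z^2 + 7*z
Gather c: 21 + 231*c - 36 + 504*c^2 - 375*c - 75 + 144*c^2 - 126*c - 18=648*c^2 - 270*c - 108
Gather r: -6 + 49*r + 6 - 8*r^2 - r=-8*r^2 + 48*r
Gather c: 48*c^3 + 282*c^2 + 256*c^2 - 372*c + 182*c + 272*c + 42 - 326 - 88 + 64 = 48*c^3 + 538*c^2 + 82*c - 308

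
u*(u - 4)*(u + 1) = u^3 - 3*u^2 - 4*u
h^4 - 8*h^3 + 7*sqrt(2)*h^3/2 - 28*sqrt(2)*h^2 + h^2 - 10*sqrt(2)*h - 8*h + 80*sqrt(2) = (h - 8)*(h - sqrt(2))*(h + 2*sqrt(2))*(h + 5*sqrt(2)/2)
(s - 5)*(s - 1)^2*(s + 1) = s^4 - 6*s^3 + 4*s^2 + 6*s - 5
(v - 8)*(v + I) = v^2 - 8*v + I*v - 8*I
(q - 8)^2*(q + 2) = q^3 - 14*q^2 + 32*q + 128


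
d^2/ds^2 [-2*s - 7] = 0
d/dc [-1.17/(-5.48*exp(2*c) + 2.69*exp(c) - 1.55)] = (3.1473 - 12.8232*exp(c))*exp(c)/(5.48*exp(2*c) - 2.69*exp(c) + 1.55)^2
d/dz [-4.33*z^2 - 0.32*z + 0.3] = -8.66*z - 0.32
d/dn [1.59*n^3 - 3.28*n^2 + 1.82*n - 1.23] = 4.77*n^2 - 6.56*n + 1.82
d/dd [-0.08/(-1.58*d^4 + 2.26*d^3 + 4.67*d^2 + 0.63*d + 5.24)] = (-0.5056*d^3 + 0.5424*d^2 + 0.7472*d + 0.0504)/(-1.58*d^4 + 2.26*d^3 + 4.67*d^2 + 0.63*d + 5.24)^2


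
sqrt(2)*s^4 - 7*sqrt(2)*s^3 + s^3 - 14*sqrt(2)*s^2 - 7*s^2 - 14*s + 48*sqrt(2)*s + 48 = (s - 8)*(s - 2)*(s + 3)*(sqrt(2)*s + 1)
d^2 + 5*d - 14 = (d - 2)*(d + 7)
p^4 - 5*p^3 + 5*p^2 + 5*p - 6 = (p - 3)*(p - 2)*(p - 1)*(p + 1)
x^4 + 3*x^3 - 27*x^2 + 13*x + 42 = (x - 3)*(x - 2)*(x + 1)*(x + 7)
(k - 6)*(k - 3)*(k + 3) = k^3 - 6*k^2 - 9*k + 54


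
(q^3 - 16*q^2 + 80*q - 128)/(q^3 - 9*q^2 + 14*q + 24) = (q^2 - 12*q + 32)/(q^2 - 5*q - 6)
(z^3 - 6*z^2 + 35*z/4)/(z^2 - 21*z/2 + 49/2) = z*(2*z - 5)/(2*(z - 7))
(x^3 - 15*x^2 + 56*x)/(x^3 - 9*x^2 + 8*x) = (x - 7)/(x - 1)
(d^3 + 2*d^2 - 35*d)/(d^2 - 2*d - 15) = d*(d + 7)/(d + 3)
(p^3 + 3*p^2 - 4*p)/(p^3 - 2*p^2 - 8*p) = (-p^2 - 3*p + 4)/(-p^2 + 2*p + 8)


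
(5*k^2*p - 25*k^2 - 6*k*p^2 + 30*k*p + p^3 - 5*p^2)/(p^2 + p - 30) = (5*k^2 - 6*k*p + p^2)/(p + 6)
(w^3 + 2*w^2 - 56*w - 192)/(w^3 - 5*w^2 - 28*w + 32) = (w + 6)/(w - 1)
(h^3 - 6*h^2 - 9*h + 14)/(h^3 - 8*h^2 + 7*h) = (h + 2)/h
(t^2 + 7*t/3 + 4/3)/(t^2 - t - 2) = (t + 4/3)/(t - 2)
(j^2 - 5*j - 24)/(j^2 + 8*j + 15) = (j - 8)/(j + 5)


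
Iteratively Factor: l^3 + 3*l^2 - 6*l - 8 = (l + 4)*(l^2 - l - 2) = (l - 2)*(l + 4)*(l + 1)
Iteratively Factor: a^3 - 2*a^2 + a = (a - 1)*(a^2 - a) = a*(a - 1)*(a - 1)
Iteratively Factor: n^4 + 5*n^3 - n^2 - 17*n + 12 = (n + 3)*(n^3 + 2*n^2 - 7*n + 4) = (n - 1)*(n + 3)*(n^2 + 3*n - 4) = (n - 1)^2*(n + 3)*(n + 4)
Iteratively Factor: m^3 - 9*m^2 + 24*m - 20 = (m - 2)*(m^2 - 7*m + 10) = (m - 2)^2*(m - 5)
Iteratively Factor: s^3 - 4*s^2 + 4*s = (s)*(s^2 - 4*s + 4) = s*(s - 2)*(s - 2)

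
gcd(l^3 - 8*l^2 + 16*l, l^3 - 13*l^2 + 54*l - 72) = l - 4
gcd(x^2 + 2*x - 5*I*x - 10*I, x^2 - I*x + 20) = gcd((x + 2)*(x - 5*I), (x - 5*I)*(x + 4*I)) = x - 5*I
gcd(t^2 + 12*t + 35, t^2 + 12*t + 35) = t^2 + 12*t + 35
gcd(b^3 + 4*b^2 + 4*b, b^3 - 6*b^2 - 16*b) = b^2 + 2*b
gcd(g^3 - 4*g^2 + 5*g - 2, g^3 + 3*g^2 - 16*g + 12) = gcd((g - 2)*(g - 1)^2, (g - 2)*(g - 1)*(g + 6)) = g^2 - 3*g + 2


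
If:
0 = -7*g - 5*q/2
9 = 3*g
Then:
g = 3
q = -42/5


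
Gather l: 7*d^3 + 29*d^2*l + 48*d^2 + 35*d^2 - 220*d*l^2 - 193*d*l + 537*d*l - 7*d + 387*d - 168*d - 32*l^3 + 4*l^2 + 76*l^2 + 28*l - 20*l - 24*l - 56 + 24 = 7*d^3 + 83*d^2 + 212*d - 32*l^3 + l^2*(80 - 220*d) + l*(29*d^2 + 344*d - 16) - 32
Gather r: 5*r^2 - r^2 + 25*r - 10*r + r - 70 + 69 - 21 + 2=4*r^2 + 16*r - 20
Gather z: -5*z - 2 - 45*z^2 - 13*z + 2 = -45*z^2 - 18*z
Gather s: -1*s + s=0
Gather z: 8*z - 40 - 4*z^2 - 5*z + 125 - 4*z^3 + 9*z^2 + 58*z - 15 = -4*z^3 + 5*z^2 + 61*z + 70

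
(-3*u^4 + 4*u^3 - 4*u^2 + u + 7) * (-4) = 12*u^4 - 16*u^3 + 16*u^2 - 4*u - 28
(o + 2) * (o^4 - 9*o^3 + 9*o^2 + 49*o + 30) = o^5 - 7*o^4 - 9*o^3 + 67*o^2 + 128*o + 60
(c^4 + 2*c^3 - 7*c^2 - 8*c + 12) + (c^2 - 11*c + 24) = c^4 + 2*c^3 - 6*c^2 - 19*c + 36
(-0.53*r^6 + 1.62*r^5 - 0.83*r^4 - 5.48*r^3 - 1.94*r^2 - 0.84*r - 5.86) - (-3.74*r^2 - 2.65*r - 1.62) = -0.53*r^6 + 1.62*r^5 - 0.83*r^4 - 5.48*r^3 + 1.8*r^2 + 1.81*r - 4.24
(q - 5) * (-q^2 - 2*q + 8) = -q^3 + 3*q^2 + 18*q - 40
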